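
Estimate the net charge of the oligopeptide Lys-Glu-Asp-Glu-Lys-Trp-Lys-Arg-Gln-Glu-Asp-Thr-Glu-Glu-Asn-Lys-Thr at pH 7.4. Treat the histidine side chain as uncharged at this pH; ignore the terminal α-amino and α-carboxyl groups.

-2

The side chains ionized at physiological pH are Lys/Arg (+1) and Asp/Glu (−1); with His treated as neutral, nothing else contributes.
Positive (K, R): Lys1, Lys5, Lys7, Arg8, Lys16 → +5.
Negative (D, E): Glu2, Asp3, Glu4, Glu10, Asp11, Glu13, Glu14 → −7.
Net charge = (+5) + (−7) = −2.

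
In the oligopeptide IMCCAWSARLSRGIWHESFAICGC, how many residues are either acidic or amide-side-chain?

1

Acidic: D, E. Amide-side-chain: N, Q.
Acidic residues here: E17 (1).
Amide-side-chain residues here: none (0).
The two groups share no amino acid, so total = 1 + 0 = 1.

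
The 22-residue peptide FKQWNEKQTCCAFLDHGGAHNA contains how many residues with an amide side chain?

Only N (asparagine) and Q (glutamine) carry a side-chain carboxamide.
Matching residues: Q3, N5, Q8, N21.

4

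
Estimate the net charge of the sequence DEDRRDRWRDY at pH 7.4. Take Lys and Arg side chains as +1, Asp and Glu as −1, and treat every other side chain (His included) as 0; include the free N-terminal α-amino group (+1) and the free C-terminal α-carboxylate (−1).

-1

Positive (K, R): R4, R5, R7, R9 → +4.
Negative (D, E): D1, E2, D3, D6, D10 → −5.
The N-terminus (+1) and C-terminus (−1) cancel.
Net charge = (+4) + (−5) = −1.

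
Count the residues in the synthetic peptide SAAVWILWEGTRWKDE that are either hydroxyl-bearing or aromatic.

Hydroxyl-bearing: S, T, Y. Aromatic: F, W, Y.
Hydroxyl-bearing residues here: S1, T11 (2).
Aromatic residues here: W5, W8, W13 (3).
(Y belongs to both groups, but none appear in this sequence.) Total = 2 + 3 = 5.

5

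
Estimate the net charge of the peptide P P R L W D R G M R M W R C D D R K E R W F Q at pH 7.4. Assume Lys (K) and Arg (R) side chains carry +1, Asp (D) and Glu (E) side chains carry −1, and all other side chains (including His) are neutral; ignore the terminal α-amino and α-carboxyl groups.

Positive (K, R): R3, R7, R10, R13, R17, K18, R20 → +7.
Negative (D, E): D6, D15, D16, E19 → −4.
Net charge = (+7) + (−4) = +3.

+3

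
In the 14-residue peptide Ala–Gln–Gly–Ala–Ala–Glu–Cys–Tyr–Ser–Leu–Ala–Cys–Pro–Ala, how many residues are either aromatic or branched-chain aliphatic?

2

Aromatic: F, W, Y. Branched-chain aliphatic: I, L, V.
Aromatic residues here: Tyr8 (1).
Branched-chain aliphatic residues here: Leu10 (1).
The two groups share no amino acid, so total = 1 + 1 = 2.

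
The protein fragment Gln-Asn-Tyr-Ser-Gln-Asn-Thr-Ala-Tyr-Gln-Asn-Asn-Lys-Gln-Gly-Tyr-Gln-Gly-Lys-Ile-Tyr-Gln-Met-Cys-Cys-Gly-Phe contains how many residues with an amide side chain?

Asparagine (N) and glutamine (Q) have uncharged amide side chains.
Matching residues: Gln1, Asn2, Gln5, Asn6, Gln10, Asn11, Asn12, Gln14, Gln17, Gln22.

10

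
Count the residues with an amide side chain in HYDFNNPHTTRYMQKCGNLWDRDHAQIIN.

6

The amide-side-chain residues are Asn (N) and Gln (Q).
Matching residues: N5, N6, Q14, N18, Q26, N29.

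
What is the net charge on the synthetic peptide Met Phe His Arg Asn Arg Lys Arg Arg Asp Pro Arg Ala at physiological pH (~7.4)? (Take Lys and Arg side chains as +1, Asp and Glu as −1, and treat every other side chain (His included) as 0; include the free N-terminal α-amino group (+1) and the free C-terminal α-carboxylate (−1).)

+5

Positive (K, R): Arg4, Arg6, Lys7, Arg8, Arg9, Arg12 → +6.
Negative (D, E): Asp10 → −1.
The N-terminus (+1) and C-terminus (−1) cancel.
Net charge = (+6) + (−1) = +5.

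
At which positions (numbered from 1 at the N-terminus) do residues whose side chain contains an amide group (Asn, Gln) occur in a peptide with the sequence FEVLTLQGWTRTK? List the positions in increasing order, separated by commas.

7

Matching residues: Q7.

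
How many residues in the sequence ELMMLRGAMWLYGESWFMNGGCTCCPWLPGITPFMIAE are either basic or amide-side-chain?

2

Basic: H, K, R. Amide-side-chain: N, Q.
Basic residues here: R6 (1).
Amide-side-chain residues here: N19 (1).
The two groups share no amino acid, so total = 1 + 1 = 2.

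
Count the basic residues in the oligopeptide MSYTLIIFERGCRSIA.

The basic amino acids are Lys (K), Arg (R), and His (H).
Matching residues: R10, R13.

2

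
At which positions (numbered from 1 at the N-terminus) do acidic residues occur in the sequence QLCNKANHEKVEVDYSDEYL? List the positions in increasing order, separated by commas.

Only D (aspartate) and E (glutamate) carry a side-chain carboxylic acid.
Matching residues: E9, E12, D14, D17, E18.

9, 12, 14, 17, 18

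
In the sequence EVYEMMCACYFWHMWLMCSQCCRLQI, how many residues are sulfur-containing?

9

Only Cys (C) and Met (M) have a sulfur atom in the side chain.
Matching residues: M5, M6, C7, C9, M14, M17, C18, C21, C22.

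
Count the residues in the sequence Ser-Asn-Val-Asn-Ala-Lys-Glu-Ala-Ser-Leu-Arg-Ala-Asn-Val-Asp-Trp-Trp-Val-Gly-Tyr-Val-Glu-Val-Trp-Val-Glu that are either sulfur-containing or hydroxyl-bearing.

Sulfur-containing: C, M. Hydroxyl-bearing: S, T, Y.
Sulfur-containing residues here: none (0).
Hydroxyl-bearing residues here: Ser1, Ser9, Tyr20 (3).
The two groups share no amino acid, so total = 0 + 3 = 3.

3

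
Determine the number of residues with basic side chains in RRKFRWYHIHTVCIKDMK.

8

K, R, and H are the three residues with basic side chains (ε-amine, guanidinium, and imidazole respectively).
Matching residues: R1, R2, K3, R5, H8, H10, K15, K18.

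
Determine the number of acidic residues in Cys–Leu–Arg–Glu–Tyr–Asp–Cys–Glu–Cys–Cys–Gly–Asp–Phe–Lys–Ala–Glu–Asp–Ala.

6

The acidic residues are Asp (D) and Glu (E), whose side chains end in a carboxylate group.
Matching residues: Glu4, Asp6, Glu8, Asp12, Glu16, Asp17.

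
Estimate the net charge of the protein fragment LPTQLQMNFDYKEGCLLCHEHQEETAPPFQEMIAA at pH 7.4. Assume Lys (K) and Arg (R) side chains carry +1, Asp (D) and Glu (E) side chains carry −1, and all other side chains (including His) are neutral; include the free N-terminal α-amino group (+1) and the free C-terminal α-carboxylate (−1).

Positive (K, R): K12 → +1.
Negative (D, E): D10, E13, E20, E23, E24, E31 → −6.
The N-terminus (+1) and C-terminus (−1) cancel.
Net charge = (+1) + (−6) = −5.

-5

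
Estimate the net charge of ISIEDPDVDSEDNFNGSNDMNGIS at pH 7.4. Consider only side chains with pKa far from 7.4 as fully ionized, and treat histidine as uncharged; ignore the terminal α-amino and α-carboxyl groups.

-7

At pH ~7.4 the Lys and Arg side chains are protonated (+1), the Asp and Glu side chains are deprotonated (−1), and with His taken as neutral all other side chains carry no charge.
Positive (K, R): none → +0.
Negative (D, E): E4, D5, D7, D9, E11, D12, D19 → −7.
Net charge = (+0) + (−7) = −7.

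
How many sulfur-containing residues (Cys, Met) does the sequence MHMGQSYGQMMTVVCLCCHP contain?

7

Matching residues: M1, M3, M10, M11, C15, C17, C18.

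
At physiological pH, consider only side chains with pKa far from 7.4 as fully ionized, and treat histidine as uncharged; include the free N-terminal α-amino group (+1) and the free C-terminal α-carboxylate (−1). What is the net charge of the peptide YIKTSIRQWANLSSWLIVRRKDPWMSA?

+4

Near pH 7.4, K and R contribute +1 each, D and E contribute −1 each, and every other side chain (His included, as stated) is uncharged.
Positive (K, R): K3, R7, R19, R20, K21 → +5.
Negative (D, E): D22 → −1.
The N-terminus (+1) and C-terminus (−1) cancel.
Net charge = (+5) + (−1) = +4.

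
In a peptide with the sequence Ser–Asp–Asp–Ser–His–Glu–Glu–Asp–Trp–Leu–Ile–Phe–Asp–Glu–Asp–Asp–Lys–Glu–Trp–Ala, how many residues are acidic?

Aspartate (D) and glutamate (E) have carboxylic-acid side chains and are the acidic amino acids.
Matching residues: Asp2, Asp3, Glu6, Glu7, Asp8, Asp13, Glu14, Asp15, Asp16, Glu18.

10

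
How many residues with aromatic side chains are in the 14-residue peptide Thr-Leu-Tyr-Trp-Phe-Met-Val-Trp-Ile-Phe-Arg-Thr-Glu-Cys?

5

F, W, and Y each carry an aromatic ring on the side chain.
Matching residues: Tyr3, Trp4, Phe5, Trp8, Phe10.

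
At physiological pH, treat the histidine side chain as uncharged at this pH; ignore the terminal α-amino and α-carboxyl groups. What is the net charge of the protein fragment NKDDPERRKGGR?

+2

The side chains ionized at physiological pH are Lys/Arg (+1) and Asp/Glu (−1); with His treated as neutral, nothing else contributes.
Positive (K, R): K2, R7, R8, K9, R12 → +5.
Negative (D, E): D3, D4, E6 → −3.
Net charge = (+5) + (−3) = +2.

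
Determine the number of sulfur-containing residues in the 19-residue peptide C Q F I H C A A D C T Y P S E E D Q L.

Cysteine (C, thiol) and methionine (M, thioether) are the two sulfur-containing amino acids.
Matching residues: C1, C6, C10.

3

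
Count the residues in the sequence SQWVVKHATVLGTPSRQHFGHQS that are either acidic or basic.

5

Acidic: D, E. Basic: H, K, R.
Acidic residues here: none (0).
Basic residues here: K6, H7, R16, H18, H21 (5).
The two groups share no amino acid, so total = 0 + 5 = 5.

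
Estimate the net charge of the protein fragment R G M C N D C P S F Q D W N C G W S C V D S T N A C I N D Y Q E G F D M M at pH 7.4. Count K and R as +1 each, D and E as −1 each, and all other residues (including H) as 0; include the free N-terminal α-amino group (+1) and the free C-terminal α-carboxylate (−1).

-5

Positive (K, R): R1 → +1.
Negative (D, E): D6, D12, D21, D29, E32, D35 → −6.
The N-terminus (+1) and C-terminus (−1) cancel.
Net charge = (+1) + (−6) = −5.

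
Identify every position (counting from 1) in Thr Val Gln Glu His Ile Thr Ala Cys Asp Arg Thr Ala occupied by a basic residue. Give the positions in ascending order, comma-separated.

5, 11

Lysine (K), arginine (R), and histidine (H) have basic, nitrogen-containing side chains.
Matching residues: His5, Arg11.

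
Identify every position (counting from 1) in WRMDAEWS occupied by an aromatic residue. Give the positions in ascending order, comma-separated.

Matching residues: W1, W7.

1, 7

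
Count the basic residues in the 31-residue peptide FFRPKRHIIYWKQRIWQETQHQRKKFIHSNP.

11

K, R, and H are the three residues with basic side chains (ε-amine, guanidinium, and imidazole respectively).
Matching residues: R3, K5, R6, H7, K12, R14, H21, R23, K24, K25, H28.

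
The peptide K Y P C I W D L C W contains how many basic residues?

Lysine (K), arginine (R), and histidine (H) have basic, nitrogen-containing side chains.
Matching residues: K1.

1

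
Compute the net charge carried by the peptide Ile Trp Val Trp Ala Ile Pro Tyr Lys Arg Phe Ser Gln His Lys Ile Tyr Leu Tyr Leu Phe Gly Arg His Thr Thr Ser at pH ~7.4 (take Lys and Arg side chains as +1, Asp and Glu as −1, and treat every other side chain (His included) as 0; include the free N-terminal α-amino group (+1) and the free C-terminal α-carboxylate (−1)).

Positive (K, R): Lys9, Arg10, Lys15, Arg23 → +4.
Negative (D, E): none → −0.
The N-terminus (+1) and C-terminus (−1) cancel.
Net charge = (+4) + (−0) = +4.

+4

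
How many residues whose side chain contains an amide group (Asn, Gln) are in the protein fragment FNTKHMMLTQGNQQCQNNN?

9

Matching residues: N2, Q10, N12, Q13, Q14, Q16, N17, N18, N19.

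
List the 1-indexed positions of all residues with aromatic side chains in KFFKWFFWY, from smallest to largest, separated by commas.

Phenylalanine (F), tryptophan (W), and tyrosine (Y) have aromatic ring side chains.
Matching residues: F2, F3, W5, F6, F7, W8, Y9.

2, 3, 5, 6, 7, 8, 9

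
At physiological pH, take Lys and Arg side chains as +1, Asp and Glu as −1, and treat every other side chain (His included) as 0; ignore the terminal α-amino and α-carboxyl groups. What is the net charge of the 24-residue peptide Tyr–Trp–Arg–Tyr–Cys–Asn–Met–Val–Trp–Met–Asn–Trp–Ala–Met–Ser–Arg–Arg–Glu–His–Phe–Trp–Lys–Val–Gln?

+3

Positive (K, R): Arg3, Arg16, Arg17, Lys22 → +4.
Negative (D, E): Glu18 → −1.
Net charge = (+4) + (−1) = +3.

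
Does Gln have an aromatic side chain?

No

The aromatic amino acids are Phe (F, benzyl), Trp (W, indole), and Tyr (Y, phenol).
Glutamine is not in this group.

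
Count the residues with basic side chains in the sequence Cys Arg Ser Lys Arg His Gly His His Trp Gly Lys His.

Lysine (K), arginine (R), and histidine (H) have basic, nitrogen-containing side chains.
Matching residues: Arg2, Lys4, Arg5, His6, His8, His9, Lys12, His13.

8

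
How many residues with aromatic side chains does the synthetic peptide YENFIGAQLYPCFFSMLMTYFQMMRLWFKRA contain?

9

F, W, and Y each carry an aromatic ring on the side chain.
Matching residues: Y1, F4, Y10, F13, F14, Y20, F21, W27, F28.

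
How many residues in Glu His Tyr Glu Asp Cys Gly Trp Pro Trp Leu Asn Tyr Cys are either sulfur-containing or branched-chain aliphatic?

3

Sulfur-containing: C, M. Branched-chain aliphatic: I, L, V.
Sulfur-containing residues here: Cys6, Cys14 (2).
Branched-chain aliphatic residues here: Leu11 (1).
The two groups share no amino acid, so total = 2 + 1 = 3.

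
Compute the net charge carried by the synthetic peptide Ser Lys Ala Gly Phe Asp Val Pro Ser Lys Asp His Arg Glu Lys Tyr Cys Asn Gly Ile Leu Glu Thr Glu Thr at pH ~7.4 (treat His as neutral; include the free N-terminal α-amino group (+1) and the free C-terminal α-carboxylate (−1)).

Near pH 7.4, K and R contribute +1 each, D and E contribute −1 each, and every other side chain (His included, as stated) is uncharged.
Positive (K, R): Lys2, Lys10, Arg13, Lys15 → +4.
Negative (D, E): Asp6, Asp11, Glu14, Glu22, Glu24 → −5.
The N-terminus (+1) and C-terminus (−1) cancel.
Net charge = (+4) + (−5) = −1.

-1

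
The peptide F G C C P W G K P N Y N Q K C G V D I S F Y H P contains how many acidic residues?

Only D (aspartate) and E (glutamate) carry a side-chain carboxylic acid.
Matching residues: D18.

1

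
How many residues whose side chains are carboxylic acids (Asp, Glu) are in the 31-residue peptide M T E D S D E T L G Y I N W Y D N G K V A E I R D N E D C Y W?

Matching residues: E3, D4, D6, E7, D16, E22, D25, E27, D28.

9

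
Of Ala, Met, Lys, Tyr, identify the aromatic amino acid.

Tyr

The aromatic amino acids are Phe (F, benzyl), Trp (W, indole), and Tyr (Y, phenol).
Of the listed options, only Tyr belongs to this group.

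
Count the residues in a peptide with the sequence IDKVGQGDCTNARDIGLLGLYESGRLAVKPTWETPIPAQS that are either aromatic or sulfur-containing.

Aromatic: F, W, Y. Sulfur-containing: C, M.
Aromatic residues here: Y21, W32 (2).
Sulfur-containing residues here: C9 (1).
The two groups share no amino acid, so total = 2 + 1 = 3.

3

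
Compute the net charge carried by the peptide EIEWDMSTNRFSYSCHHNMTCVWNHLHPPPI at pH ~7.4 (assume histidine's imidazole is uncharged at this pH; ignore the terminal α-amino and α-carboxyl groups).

Near pH 7.4, K and R contribute +1 each, D and E contribute −1 each, and every other side chain (His included, as stated) is uncharged.
Positive (K, R): R10 → +1.
Negative (D, E): E1, E3, D5 → −3.
Net charge = (+1) + (−3) = −2.

-2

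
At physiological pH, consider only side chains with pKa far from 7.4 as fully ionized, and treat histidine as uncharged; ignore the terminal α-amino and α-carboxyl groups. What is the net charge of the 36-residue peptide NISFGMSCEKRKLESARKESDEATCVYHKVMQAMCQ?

At pH ~7.4 the Lys and Arg side chains are protonated (+1), the Asp and Glu side chains are deprotonated (−1), and with His taken as neutral all other side chains carry no charge.
Positive (K, R): K10, R11, K12, R17, K18, K29 → +6.
Negative (D, E): E9, E14, E19, D21, E22 → −5.
Net charge = (+6) + (−5) = +1.

+1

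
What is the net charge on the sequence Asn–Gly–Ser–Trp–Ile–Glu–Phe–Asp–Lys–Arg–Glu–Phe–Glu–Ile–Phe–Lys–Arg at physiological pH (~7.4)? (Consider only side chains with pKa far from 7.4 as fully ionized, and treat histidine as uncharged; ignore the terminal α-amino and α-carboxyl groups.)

0

The side chains ionized at physiological pH are Lys/Arg (+1) and Asp/Glu (−1); with His treated as neutral, nothing else contributes.
Positive (K, R): Lys9, Arg10, Lys16, Arg17 → +4.
Negative (D, E): Glu6, Asp8, Glu11, Glu13 → −4.
Net charge = (+4) + (−4) = 0.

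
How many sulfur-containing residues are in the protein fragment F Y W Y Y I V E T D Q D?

The sulfur-bearing residues are cysteine (–SH) and methionine (–S–CH₃).
None of the 12 residues belong to this group.

0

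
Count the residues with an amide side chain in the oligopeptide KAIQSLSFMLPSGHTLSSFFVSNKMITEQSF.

3

Asparagine (N) and glutamine (Q) have uncharged amide side chains.
Matching residues: Q4, N23, Q29.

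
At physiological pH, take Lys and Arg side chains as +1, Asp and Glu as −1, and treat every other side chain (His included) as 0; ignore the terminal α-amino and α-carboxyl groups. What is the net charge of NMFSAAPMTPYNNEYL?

-1

Positive (K, R): none → +0.
Negative (D, E): E14 → −1.
Net charge = (+0) + (−1) = −1.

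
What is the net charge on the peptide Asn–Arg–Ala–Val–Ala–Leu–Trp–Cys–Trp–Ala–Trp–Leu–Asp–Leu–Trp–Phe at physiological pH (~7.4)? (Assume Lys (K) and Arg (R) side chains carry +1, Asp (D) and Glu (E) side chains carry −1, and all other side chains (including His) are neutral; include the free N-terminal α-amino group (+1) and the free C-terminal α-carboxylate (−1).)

Positive (K, R): Arg2 → +1.
Negative (D, E): Asp13 → −1.
The N-terminus (+1) and C-terminus (−1) cancel.
Net charge = (+1) + (−1) = 0.

0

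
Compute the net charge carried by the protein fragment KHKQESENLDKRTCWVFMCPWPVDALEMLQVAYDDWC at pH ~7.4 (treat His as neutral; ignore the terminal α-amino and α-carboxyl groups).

The side chains ionized at physiological pH are Lys/Arg (+1) and Asp/Glu (−1); with His treated as neutral, nothing else contributes.
Positive (K, R): K1, K3, K11, R12 → +4.
Negative (D, E): E5, E7, D10, D24, E27, D34, D35 → −7.
Net charge = (+4) + (−7) = −3.

-3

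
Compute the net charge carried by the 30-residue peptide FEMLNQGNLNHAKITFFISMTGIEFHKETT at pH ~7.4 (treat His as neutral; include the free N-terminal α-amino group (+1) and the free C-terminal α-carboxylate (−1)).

-1

At pH ~7.4 the Lys and Arg side chains are protonated (+1), the Asp and Glu side chains are deprotonated (−1), and with His taken as neutral all other side chains carry no charge.
Positive (K, R): K13, K27 → +2.
Negative (D, E): E2, E24, E28 → −3.
The N-terminus (+1) and C-terminus (−1) cancel.
Net charge = (+2) + (−3) = −1.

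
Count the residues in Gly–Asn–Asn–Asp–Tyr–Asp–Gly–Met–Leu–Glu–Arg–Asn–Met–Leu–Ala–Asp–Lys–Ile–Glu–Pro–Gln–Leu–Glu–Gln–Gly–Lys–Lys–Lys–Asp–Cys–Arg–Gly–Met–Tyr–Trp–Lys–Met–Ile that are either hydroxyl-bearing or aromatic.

3

Hydroxyl-bearing: S, T, Y. Aromatic: F, W, Y.
Hydroxyl-bearing residues here: Tyr5, Tyr34 (2).
Aromatic residues here: Tyr5, Tyr34, Trp35 (3).
Y is in both groups, so the 2 Y residues must not be double-counted.
Total = 2 + 3 − 2 = 3.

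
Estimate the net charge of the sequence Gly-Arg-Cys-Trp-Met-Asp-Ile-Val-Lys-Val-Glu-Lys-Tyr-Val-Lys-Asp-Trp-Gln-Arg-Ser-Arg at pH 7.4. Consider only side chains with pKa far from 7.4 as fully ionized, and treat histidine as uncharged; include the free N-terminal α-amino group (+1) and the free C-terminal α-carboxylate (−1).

At pH ~7.4 the Lys and Arg side chains are protonated (+1), the Asp and Glu side chains are deprotonated (−1), and with His taken as neutral all other side chains carry no charge.
Positive (K, R): Arg2, Lys9, Lys12, Lys15, Arg19, Arg21 → +6.
Negative (D, E): Asp6, Glu11, Asp16 → −3.
The N-terminus (+1) and C-terminus (−1) cancel.
Net charge = (+6) + (−3) = +3.

+3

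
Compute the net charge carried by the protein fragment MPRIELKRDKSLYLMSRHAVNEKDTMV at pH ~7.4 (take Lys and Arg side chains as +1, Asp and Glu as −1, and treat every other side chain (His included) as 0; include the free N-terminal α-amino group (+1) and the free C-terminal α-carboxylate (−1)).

+2

Positive (K, R): R3, K7, R8, K10, R17, K23 → +6.
Negative (D, E): E5, D9, E22, D24 → −4.
The N-terminus (+1) and C-terminus (−1) cancel.
Net charge = (+6) + (−4) = +2.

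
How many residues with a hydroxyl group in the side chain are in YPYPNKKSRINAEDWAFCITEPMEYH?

Serine (S), threonine (T), and tyrosine (Y) each carry a hydroxyl group on the side chain.
Matching residues: Y1, Y3, S8, T20, Y25.

5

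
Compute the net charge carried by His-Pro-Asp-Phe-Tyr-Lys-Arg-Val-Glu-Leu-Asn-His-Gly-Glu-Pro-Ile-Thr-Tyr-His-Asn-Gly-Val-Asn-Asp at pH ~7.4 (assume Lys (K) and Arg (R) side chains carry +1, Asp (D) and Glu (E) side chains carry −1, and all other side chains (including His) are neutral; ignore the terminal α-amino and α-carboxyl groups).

-2

Positive (K, R): Lys6, Arg7 → +2.
Negative (D, E): Asp3, Glu9, Glu14, Asp24 → −4.
Net charge = (+2) + (−4) = −2.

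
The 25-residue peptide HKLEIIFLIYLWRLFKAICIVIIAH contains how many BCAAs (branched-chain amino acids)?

The BCAAs are Val, Leu, and Ile — aliphatic side chains with a branch point.
Matching residues: L3, I5, I6, L8, I9, L11, L14, I18, I20, V21, I22, I23.

12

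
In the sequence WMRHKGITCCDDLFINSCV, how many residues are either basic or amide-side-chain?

4

Basic: H, K, R. Amide-side-chain: N, Q.
Basic residues here: R3, H4, K5 (3).
Amide-side-chain residues here: N16 (1).
The two groups share no amino acid, so total = 3 + 1 = 4.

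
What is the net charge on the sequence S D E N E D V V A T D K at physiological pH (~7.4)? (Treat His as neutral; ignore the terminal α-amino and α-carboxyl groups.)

-4

The side chains ionized at physiological pH are Lys/Arg (+1) and Asp/Glu (−1); with His treated as neutral, nothing else contributes.
Positive (K, R): K12 → +1.
Negative (D, E): D2, E3, E5, D6, D11 → −5.
Net charge = (+1) + (−5) = −4.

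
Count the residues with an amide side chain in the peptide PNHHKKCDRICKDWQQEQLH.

4

The amide-side-chain residues are Asn (N) and Gln (Q).
Matching residues: N2, Q15, Q16, Q18.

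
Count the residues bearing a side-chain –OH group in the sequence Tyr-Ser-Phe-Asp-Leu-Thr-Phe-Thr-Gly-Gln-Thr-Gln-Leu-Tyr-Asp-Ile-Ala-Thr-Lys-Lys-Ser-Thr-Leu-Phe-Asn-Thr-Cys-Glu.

Serine (S), threonine (T), and tyrosine (Y) each carry a hydroxyl group on the side chain.
Matching residues: Tyr1, Ser2, Thr6, Thr8, Thr11, Tyr14, Thr18, Ser21, Thr22, Thr26.

10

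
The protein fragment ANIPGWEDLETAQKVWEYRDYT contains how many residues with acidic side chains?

Only D (aspartate) and E (glutamate) carry a side-chain carboxylic acid.
Matching residues: E7, D8, E10, E17, D20.

5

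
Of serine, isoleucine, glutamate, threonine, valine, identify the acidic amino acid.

Aspartate (D) and glutamate (E) have carboxylic-acid side chains and are the acidic amino acids.
Of the listed options, only glutamate belongs to this group.

glutamate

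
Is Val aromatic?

The aromatic amino acids are Phe (F, benzyl), Trp (W, indole), and Tyr (Y, phenol).
Valine is not in this group.

No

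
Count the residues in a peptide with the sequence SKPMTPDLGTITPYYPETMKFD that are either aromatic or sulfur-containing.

Aromatic: F, W, Y. Sulfur-containing: C, M.
Aromatic residues here: Y14, Y15, F21 (3).
Sulfur-containing residues here: M4, M19 (2).
The two groups share no amino acid, so total = 3 + 2 = 5.

5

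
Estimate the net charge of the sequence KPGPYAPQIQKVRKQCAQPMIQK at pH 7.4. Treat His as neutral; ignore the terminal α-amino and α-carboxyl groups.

Near pH 7.4, K and R contribute +1 each, D and E contribute −1 each, and every other side chain (His included, as stated) is uncharged.
Positive (K, R): K1, K11, R13, K14, K23 → +5.
Negative (D, E): none → −0.
Net charge = (+5) + (−0) = +5.

+5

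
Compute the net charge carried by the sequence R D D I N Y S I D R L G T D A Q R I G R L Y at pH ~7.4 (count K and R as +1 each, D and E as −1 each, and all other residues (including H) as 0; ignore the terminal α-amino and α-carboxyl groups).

0

Positive (K, R): R1, R10, R17, R20 → +4.
Negative (D, E): D2, D3, D9, D14 → −4.
Net charge = (+4) + (−4) = 0.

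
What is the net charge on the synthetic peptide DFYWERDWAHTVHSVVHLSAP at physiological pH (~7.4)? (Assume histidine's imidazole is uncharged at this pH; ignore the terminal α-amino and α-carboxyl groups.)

At pH ~7.4 the Lys and Arg side chains are protonated (+1), the Asp and Glu side chains are deprotonated (−1), and with His taken as neutral all other side chains carry no charge.
Positive (K, R): R6 → +1.
Negative (D, E): D1, E5, D7 → −3.
Net charge = (+1) + (−3) = −2.

-2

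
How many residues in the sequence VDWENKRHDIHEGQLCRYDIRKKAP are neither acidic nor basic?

Acidic: D, E. Basic: K, R, H. All other residues are neither.
Matching residues: V1, W3, N5, I10, G13, Q14, L15, C16, Y18, I20, A24, P25.

12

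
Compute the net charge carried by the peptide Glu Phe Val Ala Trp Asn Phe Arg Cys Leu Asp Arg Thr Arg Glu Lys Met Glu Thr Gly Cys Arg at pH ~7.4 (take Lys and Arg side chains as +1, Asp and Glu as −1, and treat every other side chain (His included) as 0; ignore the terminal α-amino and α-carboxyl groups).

+1

Positive (K, R): Arg8, Arg12, Arg14, Lys16, Arg22 → +5.
Negative (D, E): Glu1, Asp11, Glu15, Glu18 → −4.
Net charge = (+5) + (−4) = +1.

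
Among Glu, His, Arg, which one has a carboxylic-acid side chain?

The acidic residues are Asp (D) and Glu (E), whose side chains end in a carboxylate group.
Of the listed options, only Glu belongs to this group.

Glu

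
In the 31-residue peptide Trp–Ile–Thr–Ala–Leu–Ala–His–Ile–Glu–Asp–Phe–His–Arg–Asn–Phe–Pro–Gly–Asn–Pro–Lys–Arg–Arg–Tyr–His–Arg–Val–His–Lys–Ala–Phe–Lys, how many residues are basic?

11

K, R, and H are the three residues with basic side chains (ε-amine, guanidinium, and imidazole respectively).
Matching residues: His7, His12, Arg13, Lys20, Arg21, Arg22, His24, Arg25, His27, Lys28, Lys31.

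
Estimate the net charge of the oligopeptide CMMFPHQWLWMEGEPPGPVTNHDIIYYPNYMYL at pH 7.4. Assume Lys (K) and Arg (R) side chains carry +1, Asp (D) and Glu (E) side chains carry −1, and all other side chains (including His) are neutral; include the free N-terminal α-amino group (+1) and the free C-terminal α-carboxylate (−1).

Positive (K, R): none → +0.
Negative (D, E): E12, E14, D23 → −3.
The N-terminus (+1) and C-terminus (−1) cancel.
Net charge = (+0) + (−3) = −3.

-3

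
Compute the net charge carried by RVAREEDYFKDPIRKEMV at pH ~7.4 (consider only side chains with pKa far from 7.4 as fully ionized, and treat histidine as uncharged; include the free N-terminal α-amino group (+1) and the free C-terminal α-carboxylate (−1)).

At pH ~7.4 the Lys and Arg side chains are protonated (+1), the Asp and Glu side chains are deprotonated (−1), and with His taken as neutral all other side chains carry no charge.
Positive (K, R): R1, R4, K10, R14, K15 → +5.
Negative (D, E): E5, E6, D7, D11, E16 → −5.
The N-terminus (+1) and C-terminus (−1) cancel.
Net charge = (+5) + (−5) = 0.

0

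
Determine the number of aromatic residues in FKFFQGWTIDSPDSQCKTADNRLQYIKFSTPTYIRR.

Phenylalanine (F), tryptophan (W), and tyrosine (Y) have aromatic ring side chains.
Matching residues: F1, F3, F4, W7, Y25, F28, Y33.

7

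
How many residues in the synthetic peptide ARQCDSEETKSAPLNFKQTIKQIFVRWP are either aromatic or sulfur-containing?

Aromatic: F, W, Y. Sulfur-containing: C, M.
Aromatic residues here: F16, F24, W27 (3).
Sulfur-containing residues here: C4 (1).
The two groups share no amino acid, so total = 3 + 1 = 4.

4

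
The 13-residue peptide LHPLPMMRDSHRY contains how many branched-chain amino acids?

The BCAAs are Val, Leu, and Ile — aliphatic side chains with a branch point.
Matching residues: L1, L4.

2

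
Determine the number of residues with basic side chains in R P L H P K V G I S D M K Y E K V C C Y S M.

5

The basic amino acids are Lys (K), Arg (R), and His (H).
Matching residues: R1, H4, K6, K13, K16.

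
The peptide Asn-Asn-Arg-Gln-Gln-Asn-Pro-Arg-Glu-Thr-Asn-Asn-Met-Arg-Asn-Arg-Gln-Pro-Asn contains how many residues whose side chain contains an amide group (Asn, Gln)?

Matching residues: Asn1, Asn2, Gln4, Gln5, Asn6, Asn11, Asn12, Asn15, Gln17, Asn19.

10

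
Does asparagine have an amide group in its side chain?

Yes

The amide-side-chain residues are Asn (N) and Gln (Q).
Asparagine is in this group.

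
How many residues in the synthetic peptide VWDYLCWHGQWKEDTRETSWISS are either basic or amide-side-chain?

Basic: H, K, R. Amide-side-chain: N, Q.
Basic residues here: H8, K12, R16 (3).
Amide-side-chain residues here: Q10 (1).
The two groups share no amino acid, so total = 3 + 1 = 4.

4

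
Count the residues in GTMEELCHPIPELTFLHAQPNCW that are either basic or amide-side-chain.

4

Basic: H, K, R. Amide-side-chain: N, Q.
Basic residues here: H8, H17 (2).
Amide-side-chain residues here: Q19, N21 (2).
The two groups share no amino acid, so total = 2 + 2 = 4.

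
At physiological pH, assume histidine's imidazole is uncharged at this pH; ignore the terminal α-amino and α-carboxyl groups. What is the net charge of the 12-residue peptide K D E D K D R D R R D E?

-2

The side chains ionized at physiological pH are Lys/Arg (+1) and Asp/Glu (−1); with His treated as neutral, nothing else contributes.
Positive (K, R): K1, K5, R7, R9, R10 → +5.
Negative (D, E): D2, E3, D4, D6, D8, D11, E12 → −7.
Net charge = (+5) + (−7) = −2.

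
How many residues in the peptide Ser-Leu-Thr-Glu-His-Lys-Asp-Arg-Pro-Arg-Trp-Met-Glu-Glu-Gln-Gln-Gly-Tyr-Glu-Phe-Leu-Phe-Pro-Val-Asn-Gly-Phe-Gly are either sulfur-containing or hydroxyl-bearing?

Sulfur-containing: C, M. Hydroxyl-bearing: S, T, Y.
Sulfur-containing residues here: Met12 (1).
Hydroxyl-bearing residues here: Ser1, Thr3, Tyr18 (3).
The two groups share no amino acid, so total = 1 + 3 = 4.

4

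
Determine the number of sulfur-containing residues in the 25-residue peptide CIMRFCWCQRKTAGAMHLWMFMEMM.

Cysteine (C, thiol) and methionine (M, thioether) are the two sulfur-containing amino acids.
Matching residues: C1, M3, C6, C8, M16, M20, M22, M24, M25.

9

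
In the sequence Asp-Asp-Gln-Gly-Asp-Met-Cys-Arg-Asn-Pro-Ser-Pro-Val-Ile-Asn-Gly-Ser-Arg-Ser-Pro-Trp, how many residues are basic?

2

The basic amino acids are Lys (K), Arg (R), and His (H).
Matching residues: Arg8, Arg18.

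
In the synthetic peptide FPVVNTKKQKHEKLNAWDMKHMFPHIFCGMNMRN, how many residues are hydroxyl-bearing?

Serine (S), threonine (T), and tyrosine (Y) each carry a hydroxyl group on the side chain.
Matching residues: T6.

1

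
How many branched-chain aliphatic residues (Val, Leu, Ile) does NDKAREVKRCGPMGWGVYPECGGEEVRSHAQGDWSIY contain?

Matching residues: V7, V17, V26, I36.

4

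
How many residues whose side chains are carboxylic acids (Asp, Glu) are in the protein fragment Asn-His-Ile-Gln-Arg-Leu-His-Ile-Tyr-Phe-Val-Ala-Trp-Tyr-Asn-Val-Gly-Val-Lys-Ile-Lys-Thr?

None of the 22 residues belong to this group.

0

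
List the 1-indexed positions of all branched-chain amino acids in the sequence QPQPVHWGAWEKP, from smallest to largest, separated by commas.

The BCAAs are Val, Leu, and Ile — aliphatic side chains with a branch point.
Matching residues: V5.

5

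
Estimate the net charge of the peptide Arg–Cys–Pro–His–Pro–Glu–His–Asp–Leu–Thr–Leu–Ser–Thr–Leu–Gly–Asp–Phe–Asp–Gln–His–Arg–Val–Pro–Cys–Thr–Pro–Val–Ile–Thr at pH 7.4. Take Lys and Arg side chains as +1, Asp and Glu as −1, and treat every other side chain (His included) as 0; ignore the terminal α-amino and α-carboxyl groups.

-2

Positive (K, R): Arg1, Arg21 → +2.
Negative (D, E): Glu6, Asp8, Asp16, Asp18 → −4.
Net charge = (+2) + (−4) = −2.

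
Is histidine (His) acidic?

No

The acidic residues are Asp (D) and Glu (E), whose side chains end in a carboxylate group.
Histidine is not in this group.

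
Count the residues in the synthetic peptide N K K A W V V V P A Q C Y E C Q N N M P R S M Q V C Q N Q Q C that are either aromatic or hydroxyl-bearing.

3

Aromatic: F, W, Y. Hydroxyl-bearing: S, T, Y.
Aromatic residues here: W5, Y13 (2).
Hydroxyl-bearing residues here: Y13, S22 (2).
Y is in both groups, so the 1 Y residue must not be double-counted.
Total = 2 + 2 − 1 = 3.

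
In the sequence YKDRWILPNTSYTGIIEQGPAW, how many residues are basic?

Lysine (K), arginine (R), and histidine (H) have basic, nitrogen-containing side chains.
Matching residues: K2, R4.

2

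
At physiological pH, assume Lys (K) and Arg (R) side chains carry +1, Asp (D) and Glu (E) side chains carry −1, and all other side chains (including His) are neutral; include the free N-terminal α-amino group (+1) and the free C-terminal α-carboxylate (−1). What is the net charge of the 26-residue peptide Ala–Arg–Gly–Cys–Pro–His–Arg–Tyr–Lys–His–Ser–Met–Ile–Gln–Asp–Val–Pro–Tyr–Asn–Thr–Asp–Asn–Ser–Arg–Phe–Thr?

+2

Positive (K, R): Arg2, Arg7, Lys9, Arg24 → +4.
Negative (D, E): Asp15, Asp21 → −2.
The N-terminus (+1) and C-terminus (−1) cancel.
Net charge = (+4) + (−2) = +2.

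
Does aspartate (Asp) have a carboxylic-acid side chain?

Yes

Aspartate (D) and glutamate (E) have carboxylic-acid side chains and are the acidic amino acids.
Aspartate is in this group.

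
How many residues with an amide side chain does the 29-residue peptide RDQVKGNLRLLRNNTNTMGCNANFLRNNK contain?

9

Asparagine (N) and glutamine (Q) have uncharged amide side chains.
Matching residues: Q3, N7, N13, N14, N16, N21, N23, N27, N28.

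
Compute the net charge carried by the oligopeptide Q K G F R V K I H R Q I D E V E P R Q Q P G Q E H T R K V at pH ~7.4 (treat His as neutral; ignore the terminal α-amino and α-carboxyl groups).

Near pH 7.4, K and R contribute +1 each, D and E contribute −1 each, and every other side chain (His included, as stated) is uncharged.
Positive (K, R): K2, R5, K7, R10, R18, R27, K28 → +7.
Negative (D, E): D13, E14, E16, E24 → −4.
Net charge = (+7) + (−4) = +3.

+3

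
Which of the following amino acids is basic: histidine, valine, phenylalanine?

histidine

The basic amino acids are Lys (K), Arg (R), and His (H).
Of the listed options, only histidine belongs to this group.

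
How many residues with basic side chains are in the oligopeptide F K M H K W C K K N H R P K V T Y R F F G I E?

9

The basic amino acids are Lys (K), Arg (R), and His (H).
Matching residues: K2, H4, K5, K8, K9, H11, R12, K14, R18.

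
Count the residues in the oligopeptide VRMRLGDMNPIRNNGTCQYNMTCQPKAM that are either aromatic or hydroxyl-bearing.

3

Aromatic: F, W, Y. Hydroxyl-bearing: S, T, Y.
Aromatic residues here: Y19 (1).
Hydroxyl-bearing residues here: T16, Y19, T22 (3).
Y is in both groups, so the 1 Y residue must not be double-counted.
Total = 1 + 3 − 1 = 3.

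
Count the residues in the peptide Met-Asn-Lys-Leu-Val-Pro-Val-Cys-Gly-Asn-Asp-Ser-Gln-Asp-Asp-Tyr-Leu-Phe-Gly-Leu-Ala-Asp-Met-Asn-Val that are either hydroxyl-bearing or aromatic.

Hydroxyl-bearing: S, T, Y. Aromatic: F, W, Y.
Hydroxyl-bearing residues here: Ser12, Tyr16 (2).
Aromatic residues here: Tyr16, Phe18 (2).
Y is in both groups, so the 1 Y residue must not be double-counted.
Total = 2 + 2 − 1 = 3.

3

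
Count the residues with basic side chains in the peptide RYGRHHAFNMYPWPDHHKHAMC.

8

Lysine (K), arginine (R), and histidine (H) have basic, nitrogen-containing side chains.
Matching residues: R1, R4, H5, H6, H16, H17, K18, H19.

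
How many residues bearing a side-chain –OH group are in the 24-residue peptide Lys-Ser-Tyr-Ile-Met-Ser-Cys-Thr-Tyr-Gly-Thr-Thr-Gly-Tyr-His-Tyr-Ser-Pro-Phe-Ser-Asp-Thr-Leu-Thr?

13

S, T, and Y are the three residues with a side-chain hydroxyl.
Matching residues: Ser2, Tyr3, Ser6, Thr8, Tyr9, Thr11, Thr12, Tyr14, Tyr16, Ser17, Ser20, Thr22, Thr24.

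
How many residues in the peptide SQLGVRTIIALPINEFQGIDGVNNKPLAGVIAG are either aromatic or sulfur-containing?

Aromatic: F, W, Y. Sulfur-containing: C, M.
Aromatic residues here: F16 (1).
Sulfur-containing residues here: none (0).
The two groups share no amino acid, so total = 1 + 0 = 1.

1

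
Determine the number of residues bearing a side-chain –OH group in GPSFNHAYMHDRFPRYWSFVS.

Serine (S), threonine (T), and tyrosine (Y) each carry a hydroxyl group on the side chain.
Matching residues: S3, Y8, Y16, S18, S21.

5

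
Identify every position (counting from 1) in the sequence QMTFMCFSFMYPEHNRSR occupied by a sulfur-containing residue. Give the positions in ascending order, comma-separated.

Only Cys (C) and Met (M) have a sulfur atom in the side chain.
Matching residues: M2, M5, C6, M10.

2, 5, 6, 10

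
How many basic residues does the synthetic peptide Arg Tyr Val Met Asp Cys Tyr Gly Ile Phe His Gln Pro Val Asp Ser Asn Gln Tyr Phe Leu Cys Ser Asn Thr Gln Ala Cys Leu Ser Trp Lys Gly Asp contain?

The basic amino acids are Lys (K), Arg (R), and His (H).
Matching residues: Arg1, His11, Lys32.

3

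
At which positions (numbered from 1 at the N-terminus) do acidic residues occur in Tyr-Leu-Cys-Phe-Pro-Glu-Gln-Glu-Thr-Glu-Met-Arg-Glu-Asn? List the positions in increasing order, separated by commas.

6, 8, 10, 13

Only D (aspartate) and E (glutamate) carry a side-chain carboxylic acid.
Matching residues: Glu6, Glu8, Glu10, Glu13.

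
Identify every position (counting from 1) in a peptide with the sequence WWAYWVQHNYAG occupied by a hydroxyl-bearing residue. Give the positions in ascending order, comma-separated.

4, 10

Matching residues: Y4, Y10.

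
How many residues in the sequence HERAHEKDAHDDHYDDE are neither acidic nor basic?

Acidic: D, E. Basic: K, R, H. All other residues are neither.
Matching residues: A4, A9, Y14.

3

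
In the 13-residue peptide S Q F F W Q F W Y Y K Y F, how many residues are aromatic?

9

F, W, and Y each carry an aromatic ring on the side chain.
Matching residues: F3, F4, W5, F7, W8, Y9, Y10, Y12, F13.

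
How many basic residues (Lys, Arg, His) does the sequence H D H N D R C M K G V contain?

4

Matching residues: H1, H3, R6, K9.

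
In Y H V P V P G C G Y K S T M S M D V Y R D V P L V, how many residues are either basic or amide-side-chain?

Basic: H, K, R. Amide-side-chain: N, Q.
Basic residues here: H2, K11, R20 (3).
Amide-side-chain residues here: none (0).
The two groups share no amino acid, so total = 3 + 0 = 3.

3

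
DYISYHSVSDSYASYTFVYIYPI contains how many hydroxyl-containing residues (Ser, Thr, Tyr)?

12

Matching residues: Y2, S4, Y5, S7, S9, S11, Y12, S14, Y15, T16, Y19, Y21.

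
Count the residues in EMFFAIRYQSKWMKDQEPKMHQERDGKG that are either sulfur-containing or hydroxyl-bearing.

Sulfur-containing: C, M. Hydroxyl-bearing: S, T, Y.
Sulfur-containing residues here: M2, M13, M20 (3).
Hydroxyl-bearing residues here: Y8, S10 (2).
The two groups share no amino acid, so total = 3 + 2 = 5.

5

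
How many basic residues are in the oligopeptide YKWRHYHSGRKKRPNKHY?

Lysine (K), arginine (R), and histidine (H) have basic, nitrogen-containing side chains.
Matching residues: K2, R4, H5, H7, R10, K11, K12, R13, K16, H17.

10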